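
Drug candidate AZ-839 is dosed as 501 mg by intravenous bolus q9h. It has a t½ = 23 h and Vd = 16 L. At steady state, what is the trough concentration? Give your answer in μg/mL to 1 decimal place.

100.5 μg/mL

Over one 9-h interval, 9/23 ≈ 0.3913 half-lives elapse, leaving f ≈ 0.7624 of each dose.
Accumulation ratio R = 1/(1 − f) ≈ 1/0.2376 ≈ 4.2088.
Each bolus raises the concentration by D/Vd = 501/16 ≈ 31.312 μg/mL.
Steady-state peak Cmax,ss = C₀·R ≈ 31.312 × 4.2088 ≈ 131.786 μg/mL.
Steady-state trough Cmin,ss = Cmax,ss·f ≈ 131.786 × 0.7624 ≈ 100.474 μg/mL.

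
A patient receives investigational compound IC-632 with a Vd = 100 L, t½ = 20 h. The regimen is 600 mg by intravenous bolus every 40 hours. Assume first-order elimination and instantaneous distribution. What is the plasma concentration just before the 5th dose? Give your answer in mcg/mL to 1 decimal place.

2.0 mcg/mL

f = (1/2)^(τ/t½) = (1/2)^(40/20) ≈ 0.2500.
C₀ = D/Vd = 600/100 ≈ 6.000 mcg/mL.
Before the 5th dose, 4 doses have been given. Superposition: Cmin = C₀·(f + f² + … + f^4).
≈ 6.000 × (0.2500 + 0.0625 + 0.0156 + 0.0039) ≈ 6.000 × 0.3320 ≈ 1.992 mcg/mL.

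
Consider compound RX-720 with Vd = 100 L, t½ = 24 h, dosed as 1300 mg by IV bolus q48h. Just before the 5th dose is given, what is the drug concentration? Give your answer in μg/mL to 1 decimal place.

4.3 μg/mL

f = (1/2)^(τ/t½) = (1/2)^(48/24) ≈ 0.2500.
C₀ = D/Vd = 1300/100 ≈ 13.000 μg/mL.
Before the 5th dose, 4 doses have been given. Superposition: Cmin = C₀·(f + f² + … + f^4).
≈ 13.000 × (0.2500 + 0.0625 + 0.0156 + 0.0039) ≈ 13.000 × 0.3320 ≈ 4.316 μg/mL.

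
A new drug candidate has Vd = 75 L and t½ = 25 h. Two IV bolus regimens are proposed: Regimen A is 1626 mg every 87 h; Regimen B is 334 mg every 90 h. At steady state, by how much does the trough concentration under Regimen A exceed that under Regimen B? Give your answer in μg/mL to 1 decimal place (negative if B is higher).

1.7 μg/mL

Regimen A: f = (1/2)^(87/25) ≈ 0.0896; Cmin,ss = (1626/75)·f/(1−f) ≈ 2.134 μg/mL.
Regimen B: f = (1/2)^(90/25) ≈ 0.0825; Cmin,ss = (334/75)·f/(1−f) ≈ 0.400 μg/mL.
Difference ≈ 2.134 − 0.400 ≈ 1.734 μg/mL.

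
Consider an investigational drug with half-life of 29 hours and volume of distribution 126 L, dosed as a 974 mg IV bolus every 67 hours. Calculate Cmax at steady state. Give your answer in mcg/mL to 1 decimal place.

9.7 mcg/mL

k = ln2/t½ = ln2/29 ≈ 0.023902 h⁻¹; fraction remaining f = e^(−kτ) = e^(−0.023902×67) ≈ 0.2016.
Accumulation ratio R = 1/(1 − f) ≈ 1/0.7984 ≈ 1.2525.
Single-dose peak C₀ = D/Vd = 974/126 ≈ 7.730 mcg/mL.
Steady-state peak Cmax,ss = C₀·R ≈ 7.730 × 1.2525 ≈ 9.682 mcg/mL.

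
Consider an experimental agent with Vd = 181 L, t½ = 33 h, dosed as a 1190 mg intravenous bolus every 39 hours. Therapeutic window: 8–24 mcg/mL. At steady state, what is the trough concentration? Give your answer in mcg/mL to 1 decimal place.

5.2 mcg/mL

k = ln2/t½ = ln2/33 ≈ 0.021004 h⁻¹; fraction remaining f = e^(−kτ) = e^(−0.021004×39) ≈ 0.4408.
Accumulation ratio R = 1/(1 − f) ≈ 1/0.5592 ≈ 1.7883.
Each bolus raises the concentration by D/Vd = 1190/181 ≈ 6.575 mcg/mL.
Steady-state peak Cmax,ss = C₀·R ≈ 6.575 × 1.7883 ≈ 11.758 mcg/mL.
One interval later, Cmin,ss = Cmax,ss·e^(−kτ) ≈ 11.758 × 0.4408 ≈ 5.183 mcg/mL.
Trough 5.2 mcg/mL vs MEC 8 mcg/mL: subtherapeutic.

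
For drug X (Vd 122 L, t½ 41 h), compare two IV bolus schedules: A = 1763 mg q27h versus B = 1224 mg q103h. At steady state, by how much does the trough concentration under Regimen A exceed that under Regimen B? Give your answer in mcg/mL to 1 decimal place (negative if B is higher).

Regimen A: f = (1/2)^(27/41) ≈ 0.6335; Cmin,ss = (1763/122)·f/(1−f) ≈ 24.978 mcg/mL.
Regimen B: f = (1/2)^(103/41) ≈ 0.1753; Cmin,ss = (1224/122)·f/(1−f) ≈ 2.133 mcg/mL.
Difference ≈ 24.978 − 2.133 ≈ 22.845 mcg/mL.

22.8 mcg/mL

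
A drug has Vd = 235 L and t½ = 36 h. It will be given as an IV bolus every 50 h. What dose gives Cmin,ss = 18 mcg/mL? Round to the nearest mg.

τ/t½ = 50/36 ≈ 1.3889, so f = (1/2)^(50/36) ≈ 0.381859.
Cmin,ss = (D/Vd)·f/(1−f), so D = Cmin,ss·Vd·(1−f)/f.
D = 18 × 235 × (1−f)/f ≈ 18 × 235 × 1.61877 ≈ 6847.40 mg.

6847 mg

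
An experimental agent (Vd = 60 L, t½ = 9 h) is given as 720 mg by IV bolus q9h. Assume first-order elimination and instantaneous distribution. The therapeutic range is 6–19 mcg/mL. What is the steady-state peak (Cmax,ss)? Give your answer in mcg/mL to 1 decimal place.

The dosing interval is 1 half-life, so f = 2^(−1) = 0.5.
Accumulation ratio R = 1/(1 − f) = 1/0.5 = 2/1.
Single-dose peak C₀ = D/Vd = 720/60 = 12 mcg/mL.
Steady-state peak Cmax,ss = C₀·R = 12 × 2/1 ≈ 24.000 mcg/mL.
Peak 24.0 mcg/mL vs MTC 19 mcg/mL: exceeds toxic threshold.

24.0 mcg/mL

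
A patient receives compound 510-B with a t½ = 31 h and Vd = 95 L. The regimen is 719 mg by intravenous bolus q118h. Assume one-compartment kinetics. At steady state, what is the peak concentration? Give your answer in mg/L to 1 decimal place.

Over one 118-h interval, 118/31 ≈ 3.8065 half-lives elapse, leaving f ≈ 0.0715 of each dose.
At steady state, accumulation factor R = 1/(1 − e^(−kτ)) ≈ 1.0770.
Single-dose peak C₀ = D/Vd = 719/95 ≈ 7.568 mg/L.
Steady-state peak Cmax,ss = C₀·R ≈ 7.568 × 1.0770 ≈ 8.151 mg/L.

8.2 mg/L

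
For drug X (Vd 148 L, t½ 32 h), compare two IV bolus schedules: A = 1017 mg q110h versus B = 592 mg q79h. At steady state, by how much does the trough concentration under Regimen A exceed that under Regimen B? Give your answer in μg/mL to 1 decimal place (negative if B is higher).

-0.2 μg/mL

Regimen A: f = (1/2)^(110/32) ≈ 0.0923; Cmin,ss = (1017/148)·f/(1−f) ≈ 0.699 μg/mL.
Regimen B: f = (1/2)^(79/32) ≈ 0.1806; Cmin,ss = (592/148)·f/(1−f) ≈ 0.882 μg/mL.
Difference ≈ 0.699 − 0.882 ≈ -0.183 μg/mL.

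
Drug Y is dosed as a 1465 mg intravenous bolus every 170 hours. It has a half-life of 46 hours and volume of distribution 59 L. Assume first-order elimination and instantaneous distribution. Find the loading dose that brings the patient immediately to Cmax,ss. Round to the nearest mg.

1588 mg

f = (1/2)^(170/46) ≈ 0.077179; accumulation ratio R = 1/(1−f) ≈ 1.08363.
Loading dose to hit Cmax,ss on first dose: D_load = D_maint·R ≈ 1465 × 1.08363 ≈ 1587.52 mg.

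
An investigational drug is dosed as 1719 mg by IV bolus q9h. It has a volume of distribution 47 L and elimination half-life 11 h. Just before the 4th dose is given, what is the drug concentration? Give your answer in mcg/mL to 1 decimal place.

39.2 mcg/mL

f = (1/2)^(τ/t½) = (1/2)^(9/11) ≈ 0.5672.
C₀ = D/Vd = 1719/47 ≈ 36.574 mcg/mL.
Before the 4th dose, 3 doses have been given. Superposition: Cmin = C₀·(f + f² + … + f^3).
≈ 36.574 × (0.5672 + 0.3217 + 0.1825) ≈ 36.574 × 1.0714 ≈ 39.185 mcg/mL.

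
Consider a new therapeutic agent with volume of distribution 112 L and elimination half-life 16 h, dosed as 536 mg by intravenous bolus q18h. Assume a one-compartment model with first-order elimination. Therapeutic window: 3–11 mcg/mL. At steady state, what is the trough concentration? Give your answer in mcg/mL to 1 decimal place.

τ/t½ = 18/16 ≈ 1.125, so fraction remaining f = (1/2)^(18/16) ≈ 0.4585.
Single-dose peak C₀ = D/Vd = 536/112 ≈ 4.786 mcg/mL.
Steady-state trough Cmin,ss = C₀·f/(1−f) ≈ 4.786 × 0.4585/0.5415 ≈ 4.052 mcg/mL.
Trough 4.1 mcg/mL vs MEC 3 mcg/mL: adequate.

4.1 mcg/mL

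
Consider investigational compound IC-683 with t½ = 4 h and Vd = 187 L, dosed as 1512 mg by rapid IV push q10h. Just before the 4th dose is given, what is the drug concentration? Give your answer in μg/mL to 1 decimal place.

f = (1/2)^(τ/t½) = (1/2)^(10/4) ≈ 0.1768.
C₀ = D/Vd = 1512/187 ≈ 8.086 μg/mL.
Before the 4th dose, 3 doses have been given. Superposition: Cmin = C₀·(f + f² + … + f^3).
≈ 8.086 × (0.1768 + 0.0313 + 0.0055) ≈ 8.086 × 0.2136 ≈ 1.727 μg/mL.

1.7 μg/mL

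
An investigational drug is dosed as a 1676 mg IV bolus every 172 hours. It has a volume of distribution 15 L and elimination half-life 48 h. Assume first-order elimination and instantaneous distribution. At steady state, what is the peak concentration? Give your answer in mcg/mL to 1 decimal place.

k = ln2/t½ = ln2/48 ≈ 0.014441 h⁻¹; fraction remaining f = e^(−kτ) = e^(−0.014441×172) ≈ 0.0834.
Accumulation ratio R = 1/(1 − f) ≈ 1/0.9166 ≈ 1.0910.
Single-dose peak C₀ = D/Vd = 1676/15 ≈ 111.733 mcg/mL.
Steady-state peak Cmax,ss = C₀·R ≈ 111.733 × 1.0910 ≈ 121.901 mcg/mL.

121.9 mcg/mL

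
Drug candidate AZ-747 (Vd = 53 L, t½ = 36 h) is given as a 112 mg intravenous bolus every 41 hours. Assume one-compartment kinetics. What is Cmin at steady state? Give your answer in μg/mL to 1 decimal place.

1.8 μg/mL

Over one 41-h interval, 41/36 ≈ 1.1389 half-lives elapse, leaving f ≈ 0.4541 of each dose.
Accumulation ratio R = 1/(1 − f) ≈ 1/0.5459 ≈ 1.8318.
Single-dose peak C₀ = D/Vd = 112/53 ≈ 2.113 μg/mL.
Cmax,ss = C₀/(1 − f) ≈ 2.113/0.5459 ≈ 3.871 μg/mL.
Steady-state trough Cmin,ss = Cmax,ss·f ≈ 3.871 × 0.4541 ≈ 1.758 μg/mL.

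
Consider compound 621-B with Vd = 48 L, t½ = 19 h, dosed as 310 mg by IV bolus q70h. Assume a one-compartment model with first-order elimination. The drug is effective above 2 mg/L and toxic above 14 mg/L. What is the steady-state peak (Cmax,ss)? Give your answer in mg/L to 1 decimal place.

7.0 mg/L

Over one 70-h interval, 70/19 ≈ 3.6842 half-lives elapse, leaving f ≈ 0.0778 of each dose.
Accumulation ratio R = 1/(1 − f) ≈ 1/0.9222 ≈ 1.0844.
Single-dose peak C₀ = D/Vd = 310/48 ≈ 6.458 mg/L.
Steady-state peak Cmax,ss = C₀·R ≈ 6.458 × 1.0844 ≈ 7.003 mg/L.
Peak 7.0 mg/L vs MTC 14 mg/L: below toxic threshold.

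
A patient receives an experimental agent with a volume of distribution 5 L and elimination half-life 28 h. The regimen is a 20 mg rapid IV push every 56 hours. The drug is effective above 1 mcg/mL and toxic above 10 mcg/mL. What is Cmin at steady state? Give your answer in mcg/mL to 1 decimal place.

The dosing interval is 2 half-lives, so f = 2^(−2) = 0.25.
At steady state, R = 1/(1 − 0.25) = 4/3.
Single-dose peak C₀ = D/Vd = 20/5 = 4 mcg/mL.
Steady-state peak Cmax,ss = C₀·R = 4 × 4/3 ≈ 5.333 mcg/mL.
Steady-state trough Cmin,ss = Cmax,ss·f ≈ 5.333 × 0.25 ≈ 1.333 mcg/mL.
Trough 1.3 mcg/mL vs MEC 1 mcg/mL: adequate.

1.3 mcg/mL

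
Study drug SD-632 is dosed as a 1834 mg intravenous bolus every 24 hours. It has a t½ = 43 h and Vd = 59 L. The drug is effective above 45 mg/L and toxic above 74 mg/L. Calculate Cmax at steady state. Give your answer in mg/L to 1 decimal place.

τ/t½ = 24/43 ≈ 0.55814, so fraction remaining f = (1/2)^(24/43) ≈ 0.6792.
At steady state, accumulation factor R = 1/(1 − e^(−kτ)) ≈ 3.1172.
Single-dose peak C₀ = D/Vd = 1834/59 ≈ 31.085 mg/L.
Steady-state peak Cmax,ss = C₀·R ≈ 31.085 × 3.1172 ≈ 96.898 mg/L.
Peak 96.9 mg/L vs MTC 74 mg/L: exceeds toxic threshold.

96.9 mg/L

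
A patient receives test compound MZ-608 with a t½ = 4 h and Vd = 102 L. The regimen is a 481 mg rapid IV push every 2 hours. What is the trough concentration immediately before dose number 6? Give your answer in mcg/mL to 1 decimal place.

9.4 mcg/mL

f = (1/2)^(τ/t½) = (1/2)^(2/4) ≈ 0.7071.
C₀ = D/Vd = 481/102 ≈ 4.716 mcg/mL.
Before the 6th dose, 5 doses have been given. Superposition: Cmin = C₀·(f + f² + … + f^5).
≈ 4.716 × (0.7071 + 0.5000 + 0.3535 + 0.2500 + 0.1768) ≈ 4.716 × 1.9874 ≈ 9.373 mcg/mL.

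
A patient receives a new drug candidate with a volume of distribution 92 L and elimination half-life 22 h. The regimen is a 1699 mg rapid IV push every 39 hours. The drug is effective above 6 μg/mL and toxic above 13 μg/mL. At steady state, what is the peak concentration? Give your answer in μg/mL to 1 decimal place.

k = ln2/t½ = ln2/22 ≈ 0.031507 h⁻¹; fraction remaining f = e^(−kτ) = e^(−0.031507×39) ≈ 0.2927.
At steady state, accumulation factor R = 1/(1 − e^(−kτ)) ≈ 1.4138.
Each bolus raises the concentration by D/Vd = 1699/92 ≈ 18.467 μg/mL.
Cmax,ss = C₀/(1 − f) ≈ 18.467/0.7073 ≈ 26.109 μg/mL.
Peak 26.1 μg/mL vs MTC 13 μg/mL: exceeds toxic threshold.

26.1 μg/mL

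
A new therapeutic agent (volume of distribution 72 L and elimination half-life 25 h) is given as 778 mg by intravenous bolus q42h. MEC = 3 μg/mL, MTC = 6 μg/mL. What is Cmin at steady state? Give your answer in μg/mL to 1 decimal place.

4.9 μg/mL

Over one 42-h interval, 42/25 ≈ 1.68 half-lives elapse, leaving f ≈ 0.3121 of each dose.
Single-dose peak C₀ = D/Vd = 778/72 ≈ 10.806 μg/mL.
Steady-state trough Cmin,ss = C₀·f/(1−f) ≈ 10.806 × 0.3121/0.6879 ≈ 4.903 μg/mL.
Trough 4.9 μg/mL vs MEC 3 μg/mL: adequate.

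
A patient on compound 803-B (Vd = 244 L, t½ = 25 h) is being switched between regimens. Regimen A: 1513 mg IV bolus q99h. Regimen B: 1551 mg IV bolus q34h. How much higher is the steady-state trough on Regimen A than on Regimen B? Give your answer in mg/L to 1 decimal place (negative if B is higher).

-3.6 mg/L

Regimen A: f = (1/2)^(99/25) ≈ 0.0643; Cmin,ss = (1513/244)·f/(1−f) ≈ 0.426 mg/L.
Regimen B: f = (1/2)^(34/25) ≈ 0.3896; Cmin,ss = (1551/244)·f/(1−f) ≈ 4.057 mg/L.
Difference ≈ 0.426 − 4.057 ≈ -3.631 mg/L.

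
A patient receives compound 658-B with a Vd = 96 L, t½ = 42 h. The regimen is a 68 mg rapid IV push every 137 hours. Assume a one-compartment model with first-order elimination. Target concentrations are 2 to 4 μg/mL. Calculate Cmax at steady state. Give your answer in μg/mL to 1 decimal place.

0.8 μg/mL

k = ln2/t½ = ln2/42 ≈ 0.016504 h⁻¹; fraction remaining f = e^(−kτ) = e^(−0.016504×137) ≈ 0.1042.
At steady state, accumulation factor R = 1/(1 − e^(−kτ)) ≈ 1.1163.
Single-dose peak C₀ = D/Vd = 68/96 ≈ 0.708 μg/mL.
Cmax,ss = C₀/(1 − f) ≈ 0.708/0.8958 ≈ 0.790 μg/mL.
Peak 0.8 μg/mL vs MTC 4 μg/mL: below toxic threshold.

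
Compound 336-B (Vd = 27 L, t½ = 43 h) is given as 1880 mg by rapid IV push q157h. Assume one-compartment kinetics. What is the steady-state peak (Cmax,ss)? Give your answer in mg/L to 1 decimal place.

τ/t½ = 157/43 ≈ 3.6512, so fraction remaining f = (1/2)^(157/43) ≈ 0.0796.
Accumulation ratio R = 1/(1 − f) ≈ 1/0.9204 ≈ 1.0865.
Single-dose peak C₀ = D/Vd = 1880/27 ≈ 69.630 mg/L.
Steady-state peak Cmax,ss = C₀·R ≈ 69.630 × 1.0865 ≈ 75.653 mg/L.

75.7 mg/L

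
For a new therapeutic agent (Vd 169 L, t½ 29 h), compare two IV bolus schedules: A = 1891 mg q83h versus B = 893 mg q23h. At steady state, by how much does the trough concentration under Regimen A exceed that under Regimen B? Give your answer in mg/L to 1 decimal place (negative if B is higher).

-5.4 mg/L

Regimen A: f = (1/2)^(83/29) ≈ 0.1375; Cmin,ss = (1891/169)·f/(1−f) ≈ 1.784 mg/L.
Regimen B: f = (1/2)^(23/29) ≈ 0.5771; Cmin,ss = (893/169)·f/(1−f) ≈ 7.211 mg/L.
Difference ≈ 1.784 − 7.211 ≈ -5.427 mg/L.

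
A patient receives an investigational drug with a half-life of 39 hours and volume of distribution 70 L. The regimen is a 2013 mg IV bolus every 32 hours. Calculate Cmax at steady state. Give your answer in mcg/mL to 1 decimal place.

66.3 mcg/mL

τ/t½ = 32/39 ≈ 0.82051, so fraction remaining f = (1/2)^(32/39) ≈ 0.5662.
At steady state, accumulation factor R = 1/(1 − e^(−kτ)) ≈ 2.3052.
Each bolus raises the concentration by D/Vd = 2013/70 ≈ 28.757 mcg/mL.
Steady-state peak Cmax,ss = C₀·R ≈ 28.757 × 2.3052 ≈ 66.291 mcg/mL.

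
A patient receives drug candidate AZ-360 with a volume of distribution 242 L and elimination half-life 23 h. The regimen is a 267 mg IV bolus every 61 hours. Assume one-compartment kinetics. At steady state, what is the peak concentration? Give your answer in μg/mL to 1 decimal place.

1.3 μg/mL

k = ln2/t½ = ln2/23 ≈ 0.030137 h⁻¹; fraction remaining f = e^(−kτ) = e^(−0.030137×61) ≈ 0.1591.
At steady state, accumulation factor R = 1/(1 − e^(−kτ)) ≈ 1.1892.
Each bolus raises the concentration by D/Vd = 267/242 ≈ 1.103 μg/mL.
Steady-state peak Cmax,ss = C₀·R ≈ 1.103 × 1.1892 ≈ 1.312 μg/mL.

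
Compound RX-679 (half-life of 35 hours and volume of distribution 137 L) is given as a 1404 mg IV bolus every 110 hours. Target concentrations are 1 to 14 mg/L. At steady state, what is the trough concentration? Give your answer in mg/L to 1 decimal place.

τ/t½ = 110/35 ≈ 3.1429, so fraction remaining f = (1/2)^(110/35) ≈ 0.1132.
At steady state, accumulation factor R = 1/(1 − e^(−kτ)) ≈ 1.1276.
Single-dose peak C₀ = D/Vd = 1404/137 ≈ 10.248 mg/L.
Cmax,ss = C₀/(1 − f) ≈ 10.248/0.8868 ≈ 11.556 mg/L.
Steady-state trough Cmin,ss = Cmax,ss·f ≈ 11.556 × 0.1132 ≈ 1.308 mg/L.
Trough 1.3 mg/L vs MEC 1 mg/L: adequate.

1.3 mg/L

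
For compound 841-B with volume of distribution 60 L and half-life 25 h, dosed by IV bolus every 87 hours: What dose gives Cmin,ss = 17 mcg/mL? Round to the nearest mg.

10361 mg

τ/t½ = 87/25 ≈ 3.48, so f = (1/2)^(87/25) ≈ 0.089622.
Cmin,ss = (D/Vd)·f/(1−f), so D = Cmin,ss·Vd·(1−f)/f.
D = 17 × 60 × (1−f)/f ≈ 17 × 60 × 10.15797 ≈ 10361.13 mg.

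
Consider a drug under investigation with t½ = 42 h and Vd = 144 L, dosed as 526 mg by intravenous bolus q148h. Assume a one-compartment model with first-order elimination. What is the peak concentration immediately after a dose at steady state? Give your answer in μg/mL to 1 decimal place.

4.0 μg/mL

τ/t½ = 148/42 ≈ 3.5238, so fraction remaining f = (1/2)^(148/42) ≈ 0.0869.
Accumulation ratio R = 1/(1 − f) ≈ 1/0.9131 ≈ 1.0952.
Single-dose peak C₀ = D/Vd = 526/144 ≈ 3.653 μg/mL.
Cmax,ss = C₀/(1 − f) ≈ 3.653/0.9131 ≈ 4.001 μg/mL.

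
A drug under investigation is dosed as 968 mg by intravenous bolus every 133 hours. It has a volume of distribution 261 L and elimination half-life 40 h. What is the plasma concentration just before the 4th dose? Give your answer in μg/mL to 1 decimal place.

0.4 μg/mL

f = (1/2)^(τ/t½) = (1/2)^(133/40) ≈ 0.0998.
C₀ = D/Vd = 968/261 ≈ 3.709 μg/mL.
Before the 4th dose, 3 doses have been given. Superposition: Cmin = C₀·(f + f² + … + f^3).
≈ 3.709 × (0.0998 + 0.0100 + 0.0010) ≈ 3.709 × 0.1108 ≈ 0.411 μg/mL.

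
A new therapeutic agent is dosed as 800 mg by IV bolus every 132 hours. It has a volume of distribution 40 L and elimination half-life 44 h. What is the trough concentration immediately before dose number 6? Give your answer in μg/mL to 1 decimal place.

2.9 μg/mL

f = (1/2)^(τ/t½) = (1/2)^(132/44) ≈ 0.1250.
C₀ = D/Vd = 800/40 ≈ 20.000 μg/mL.
Before the 6th dose, 5 doses have been given. Superposition: Cmin = C₀·(f + f² + … + f^5).
≈ 20.000 × (0.1250 + 0.0156 + 0.0020 + 0.0002 + 0.0000) ≈ 20.000 × 0.1428 ≈ 2.856 μg/mL.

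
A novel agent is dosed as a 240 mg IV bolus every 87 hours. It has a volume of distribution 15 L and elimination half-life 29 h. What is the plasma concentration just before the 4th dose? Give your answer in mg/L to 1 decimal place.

2.3 mg/L

f = (1/2)^(τ/t½) = (1/2)^(87/29) ≈ 0.1250.
C₀ = D/Vd = 240/15 ≈ 16.000 mg/L.
Before the 4th dose, 3 doses have been given. Superposition: Cmin = C₀·(f + f² + … + f^3).
≈ 16.000 × (0.1250 + 0.0156 + 0.0020) ≈ 16.000 × 0.1426 ≈ 2.282 mg/L.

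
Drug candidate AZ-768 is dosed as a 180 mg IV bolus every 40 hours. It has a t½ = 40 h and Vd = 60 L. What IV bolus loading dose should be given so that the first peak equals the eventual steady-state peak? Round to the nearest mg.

360 mg

f = (1/2)^(40/40) ≈ 0.500000; accumulation ratio R = 1/(1−f) ≈ 2.00000.
Loading dose to hit Cmax,ss on first dose: D_load = D_maint·R ≈ 180 × 2.00000 ≈ 360.00 mg.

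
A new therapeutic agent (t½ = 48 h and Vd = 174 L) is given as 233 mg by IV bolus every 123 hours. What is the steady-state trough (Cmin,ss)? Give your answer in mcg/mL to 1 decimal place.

τ/t½ = 123/48 ≈ 2.5625, so fraction remaining f = (1/2)^(123/48) ≈ 0.1693.
At steady state, accumulation factor R = 1/(1 − e^(−kτ)) ≈ 1.2038.
Single-dose peak C₀ = D/Vd = 233/174 ≈ 1.339 mcg/mL.
Cmax,ss = C₀/(1 − f) ≈ 1.339/0.8307 ≈ 1.612 mcg/mL.
Steady-state trough Cmin,ss = Cmax,ss·f ≈ 1.612 × 0.1693 ≈ 0.273 mcg/mL.

0.3 mcg/mL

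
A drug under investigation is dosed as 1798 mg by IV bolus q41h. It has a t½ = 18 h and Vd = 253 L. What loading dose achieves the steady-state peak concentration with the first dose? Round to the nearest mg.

f = (1/2)^(41/18) ≈ 0.206215; accumulation ratio R = 1/(1−f) ≈ 1.25979.
Loading dose to hit Cmax,ss on first dose: D_load = D_maint·R ≈ 1798 × 1.25979 ≈ 2265.10 mg.

2265 mg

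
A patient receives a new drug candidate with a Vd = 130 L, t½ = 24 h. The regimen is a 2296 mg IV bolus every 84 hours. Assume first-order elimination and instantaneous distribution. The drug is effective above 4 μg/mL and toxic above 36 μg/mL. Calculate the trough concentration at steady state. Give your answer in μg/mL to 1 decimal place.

Over one 84-h interval, 84/24 ≈ 3.5 half-lives elapse, leaving f ≈ 0.0884 of each dose.
At steady state, accumulation factor R = 1/(1 − e^(−kτ)) ≈ 1.0970.
Each bolus raises the concentration by D/Vd = 2296/130 ≈ 17.662 μg/mL.
Steady-state peak Cmax,ss = C₀·R ≈ 17.662 × 1.0970 ≈ 19.375 μg/mL.
Steady-state trough Cmin,ss = Cmax,ss·f ≈ 19.375 × 0.0884 ≈ 1.713 μg/mL.
Trough 1.7 μg/mL vs MEC 4 μg/mL: subtherapeutic.

1.7 μg/mL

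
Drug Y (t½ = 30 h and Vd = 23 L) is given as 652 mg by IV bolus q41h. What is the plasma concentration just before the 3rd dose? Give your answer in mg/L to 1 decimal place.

f = (1/2)^(τ/t½) = (1/2)^(41/30) ≈ 0.3878.
C₀ = D/Vd = 652/23 ≈ 28.348 mg/L.
Before the 3rd dose, 2 doses have been given. Superposition: Cmin = C₀·(f + f²).
≈ 28.348 × (0.3878 + 0.1504) ≈ 28.348 × 0.5382 ≈ 15.257 mg/L.

15.3 mg/L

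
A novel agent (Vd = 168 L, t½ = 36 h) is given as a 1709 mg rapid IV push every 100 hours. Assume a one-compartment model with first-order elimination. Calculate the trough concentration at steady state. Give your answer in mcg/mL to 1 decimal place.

1.7 mcg/mL

Over one 100-h interval, 100/36 ≈ 2.7778 half-lives elapse, leaving f ≈ 0.1458 of each dose.
Each bolus raises the concentration by D/Vd = 1709/168 ≈ 10.173 mcg/mL.
Steady-state trough Cmin,ss = C₀·f/(1−f) ≈ 10.173 × 0.1458/0.8542 ≈ 1.736 mcg/mL.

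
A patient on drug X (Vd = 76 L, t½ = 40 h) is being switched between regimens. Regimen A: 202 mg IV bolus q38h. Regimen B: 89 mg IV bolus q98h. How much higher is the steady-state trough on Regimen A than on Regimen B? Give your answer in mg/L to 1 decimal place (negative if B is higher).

2.6 mg/L

Regimen A: f = (1/2)^(38/40) ≈ 0.5176; Cmin,ss = (202/76)·f/(1−f) ≈ 2.852 mg/L.
Regimen B: f = (1/2)^(98/40) ≈ 0.1830; Cmin,ss = (89/76)·f/(1−f) ≈ 0.262 mg/L.
Difference ≈ 2.852 − 0.262 ≈ 2.590 mg/L.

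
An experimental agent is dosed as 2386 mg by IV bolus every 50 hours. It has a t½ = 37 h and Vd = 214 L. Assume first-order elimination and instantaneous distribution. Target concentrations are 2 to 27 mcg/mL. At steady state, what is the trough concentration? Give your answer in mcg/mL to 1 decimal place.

τ/t½ = 50/37 ≈ 1.3514, so fraction remaining f = (1/2)^(50/37) ≈ 0.3919.
At steady state, accumulation factor R = 1/(1 − e^(−kτ)) ≈ 1.6445.
Single-dose peak C₀ = D/Vd = 2386/214 ≈ 11.150 mcg/mL.
Cmax,ss = C₀/(1 − f) ≈ 11.150/0.6081 ≈ 18.336 mcg/mL.
One interval later, Cmin,ss = Cmax,ss·e^(−kτ) ≈ 18.336 × 0.3919 ≈ 7.186 mcg/mL.
Trough 7.2 mcg/mL vs MEC 2 mcg/mL: adequate.

7.2 mcg/mL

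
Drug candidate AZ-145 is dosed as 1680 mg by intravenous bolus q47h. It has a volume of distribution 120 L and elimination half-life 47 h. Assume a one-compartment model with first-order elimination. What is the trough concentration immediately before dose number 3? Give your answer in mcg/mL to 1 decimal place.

10.5 mcg/mL

f = (1/2)^(τ/t½) = (1/2)^(47/47) ≈ 0.5000.
C₀ = D/Vd = 1680/120 ≈ 14.000 mcg/mL.
Before the 3rd dose, 2 doses have been given. Superposition: Cmin = C₀·(f + f²).
≈ 14.000 × (0.5000 + 0.2500) ≈ 14.000 × 0.7500 ≈ 10.500 mcg/mL.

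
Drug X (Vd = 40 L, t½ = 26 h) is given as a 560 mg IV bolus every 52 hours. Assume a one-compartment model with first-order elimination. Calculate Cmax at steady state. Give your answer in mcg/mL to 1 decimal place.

The dosing interval is 2 half-lives, so f = 2^(−2) = 0.25.
Accumulation ratio R = 1/(1 − f) = 1/0.75 = 4/3.
Single-dose peak C₀ = D/Vd = 560/40 = 14 mcg/mL.
Steady-state peak Cmax,ss = C₀·R = 14 × 4/3 ≈ 18.667 mcg/mL.

18.7 mcg/mL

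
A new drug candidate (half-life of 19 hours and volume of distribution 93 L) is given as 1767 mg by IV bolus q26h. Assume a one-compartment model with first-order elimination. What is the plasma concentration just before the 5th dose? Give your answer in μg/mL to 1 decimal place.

11.7 μg/mL

f = (1/2)^(τ/t½) = (1/2)^(26/19) ≈ 0.3873.
C₀ = D/Vd = 1767/93 ≈ 19.000 μg/mL.
Before the 5th dose, 4 doses have been given. Superposition: Cmin = C₀·(f + f² + … + f^4).
≈ 19.000 × (0.3873 + 0.1500 + 0.0581 + 0.0225) ≈ 19.000 × 0.6179 ≈ 11.740 μg/mL.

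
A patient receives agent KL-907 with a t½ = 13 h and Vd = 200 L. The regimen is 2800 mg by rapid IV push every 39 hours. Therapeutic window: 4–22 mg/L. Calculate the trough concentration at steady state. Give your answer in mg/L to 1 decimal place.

2.0 mg/L

The dosing interval is 3 half-lives, so f = 2^(−3) = 0.125.
Accumulation ratio R = 1/(1 − f) = 1/0.875 = 8/7.
Single-dose peak C₀ = D/Vd = 2800/200 = 14 mg/L.
Steady-state peak Cmax,ss = C₀·R = 14 × 8/7 ≈ 16.000 mg/L.
Steady-state trough Cmin,ss = Cmax,ss·f ≈ 16.000 × 0.125 ≈ 2.000 mg/L.
Trough 2.0 mg/L vs MEC 4 mg/L: subtherapeutic.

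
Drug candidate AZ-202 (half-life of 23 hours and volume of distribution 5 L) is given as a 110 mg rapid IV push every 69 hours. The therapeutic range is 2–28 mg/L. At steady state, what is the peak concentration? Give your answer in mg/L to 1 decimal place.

25.1 mg/L

τ = 69 h = 3 half-lives, so f = (1/2)^3 = 0.125.
Accumulation ratio R = 1/(1 − f) = 1/0.875 = 8/7.
Single-dose peak C₀ = D/Vd = 110/5 = 22 mg/L.
Steady-state peak Cmax,ss = C₀·R = 22 × 8/7 ≈ 25.143 mg/L.
Peak 25.1 mg/L vs MTC 28 mg/L: below toxic threshold.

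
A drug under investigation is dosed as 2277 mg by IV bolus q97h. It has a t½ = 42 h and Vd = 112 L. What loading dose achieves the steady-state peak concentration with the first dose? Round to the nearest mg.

2852 mg

f = (1/2)^(97/42) ≈ 0.201727; accumulation ratio R = 1/(1−f) ≈ 1.25270.
Loading dose to hit Cmax,ss on first dose: D_load = D_maint·R ≈ 2277 × 1.25270 ≈ 2852.40 mg.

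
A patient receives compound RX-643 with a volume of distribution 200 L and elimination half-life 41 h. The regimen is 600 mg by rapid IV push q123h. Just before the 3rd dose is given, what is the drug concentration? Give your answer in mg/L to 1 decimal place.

0.4 mg/L

f = (1/2)^(τ/t½) = (1/2)^(123/41) ≈ 0.1250.
C₀ = D/Vd = 600/200 ≈ 3.000 mg/L.
Before the 3rd dose, 2 doses have been given. Superposition: Cmin = C₀·(f + f²).
≈ 3.000 × (0.1250 + 0.0156) ≈ 3.000 × 0.1406 ≈ 0.422 mg/L.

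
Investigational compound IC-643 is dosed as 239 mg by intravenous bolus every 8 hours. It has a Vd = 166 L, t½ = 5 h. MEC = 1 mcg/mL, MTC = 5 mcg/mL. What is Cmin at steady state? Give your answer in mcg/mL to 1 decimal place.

0.7 mcg/mL

k = ln2/t½ = ln2/5 ≈ 0.138629 h⁻¹; fraction remaining f = e^(−kτ) = e^(−0.138629×8) ≈ 0.3299.
At steady state, accumulation factor R = 1/(1 − e^(−kτ)) ≈ 1.4923.
Each bolus raises the concentration by D/Vd = 239/166 ≈ 1.440 mcg/mL.
Cmax,ss = C₀/(1 − f) ≈ 1.440/0.6701 ≈ 2.149 mcg/mL.
One interval later, Cmin,ss = Cmax,ss·e^(−kτ) ≈ 2.149 × 0.3299 ≈ 0.709 mcg/mL.
Trough 0.7 mcg/mL vs MEC 1 mcg/mL: subtherapeutic.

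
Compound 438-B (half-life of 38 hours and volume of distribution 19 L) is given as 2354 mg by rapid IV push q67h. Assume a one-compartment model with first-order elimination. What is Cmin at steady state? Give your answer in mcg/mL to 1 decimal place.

k = ln2/t½ = ln2/38 ≈ 0.018241 h⁻¹; fraction remaining f = e^(−kτ) = e^(−0.018241×67) ≈ 0.2946.
At steady state, accumulation factor R = 1/(1 − e^(−kτ)) ≈ 1.4176.
Each bolus raises the concentration by D/Vd = 2354/19 ≈ 123.895 mcg/mL.
Cmax,ss = C₀/(1 − f) ≈ 123.895/0.7054 ≈ 175.638 mcg/mL.
One interval later, Cmin,ss = Cmax,ss·e^(−kτ) ≈ 175.638 × 0.2946 ≈ 51.743 mcg/mL.

51.7 mcg/mL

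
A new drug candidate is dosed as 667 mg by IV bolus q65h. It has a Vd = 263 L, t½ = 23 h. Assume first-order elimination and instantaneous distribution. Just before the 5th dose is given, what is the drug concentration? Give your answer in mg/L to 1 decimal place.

f = (1/2)^(τ/t½) = (1/2)^(65/23) ≈ 0.1410.
C₀ = D/Vd = 667/263 ≈ 2.536 mg/L.
Before the 5th dose, 4 doses have been given. Superposition: Cmin = C₀·(f + f² + … + f^4).
≈ 2.536 × (0.1410 + 0.0199 + 0.0028 + 0.0004) ≈ 2.536 × 0.1641 ≈ 0.416 mg/L.

0.4 mg/L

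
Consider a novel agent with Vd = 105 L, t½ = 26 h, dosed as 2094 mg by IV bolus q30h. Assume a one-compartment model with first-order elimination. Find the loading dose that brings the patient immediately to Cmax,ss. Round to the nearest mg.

f = (1/2)^(30/26) ≈ 0.449425; accumulation ratio R = 1/(1−f) ≈ 1.81628.
Loading dose to hit Cmax,ss on first dose: D_load = D_maint·R ≈ 2094 × 1.81628 ≈ 3803.29 mg.

3803 mg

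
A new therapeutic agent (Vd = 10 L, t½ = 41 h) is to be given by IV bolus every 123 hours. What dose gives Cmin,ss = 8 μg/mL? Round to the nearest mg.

560 mg

τ/t½ = 123/41 ≈ 3, so f = (1/2)^(123/41) ≈ 0.125000.
Cmin,ss = (D/Vd)·f/(1−f), so D = Cmin,ss·Vd·(1−f)/f.
D = 8 × 10 × (1−f)/f ≈ 8 × 10 × 7.00000 ≈ 560.00 mg.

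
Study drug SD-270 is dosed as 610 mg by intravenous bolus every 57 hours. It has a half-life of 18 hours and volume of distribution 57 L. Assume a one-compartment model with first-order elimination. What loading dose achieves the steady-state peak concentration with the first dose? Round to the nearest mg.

f = (1/2)^(57/18) ≈ 0.111362; accumulation ratio R = 1/(1−f) ≈ 1.12532.
Loading dose to hit Cmax,ss on first dose: D_load = D_maint·R ≈ 610 × 1.12532 ≈ 686.45 mg.

686 mg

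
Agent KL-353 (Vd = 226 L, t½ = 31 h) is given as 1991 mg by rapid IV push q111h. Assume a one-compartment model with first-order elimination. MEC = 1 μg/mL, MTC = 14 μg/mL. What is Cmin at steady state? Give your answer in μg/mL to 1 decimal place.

0.8 μg/mL

k = ln2/t½ = ln2/31 ≈ 0.022360 h⁻¹; fraction remaining f = e^(−kτ) = e^(−0.022360×111) ≈ 0.0836.
Accumulation ratio R = 1/(1 − f) ≈ 1/0.9164 ≈ 1.0912.
Each bolus raises the concentration by D/Vd = 1991/226 ≈ 8.810 μg/mL.
Steady-state peak Cmax,ss = C₀·R ≈ 8.810 × 1.0912 ≈ 9.613 μg/mL.
One interval later, Cmin,ss = Cmax,ss·e^(−kτ) ≈ 9.613 × 0.0836 ≈ 0.804 μg/mL.
Trough 0.8 μg/mL vs MEC 1 μg/mL: subtherapeutic.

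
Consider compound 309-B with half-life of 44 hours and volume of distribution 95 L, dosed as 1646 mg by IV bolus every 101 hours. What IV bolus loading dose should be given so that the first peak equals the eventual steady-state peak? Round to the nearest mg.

f = (1/2)^(101/44) ≈ 0.203704; accumulation ratio R = 1/(1−f) ≈ 1.25581.
Loading dose to hit Cmax,ss on first dose: D_load = D_maint·R ≈ 1646 × 1.25581 ≈ 2067.06 mg.

2067 mg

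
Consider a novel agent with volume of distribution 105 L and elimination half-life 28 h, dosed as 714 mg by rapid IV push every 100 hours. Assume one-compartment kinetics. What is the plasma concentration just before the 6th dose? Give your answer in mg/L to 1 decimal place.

0.6 mg/L

f = (1/2)^(τ/t½) = (1/2)^(100/28) ≈ 0.0841.
C₀ = D/Vd = 714/105 ≈ 6.800 mg/L.
Before the 6th dose, 5 doses have been given. Superposition: Cmin = C₀·(f + f² + … + f^5).
≈ 6.800 × (0.0841 + 0.0071 + 0.0006 + 0.0001 + 0.0000) ≈ 6.800 × 0.0919 ≈ 0.625 mg/L.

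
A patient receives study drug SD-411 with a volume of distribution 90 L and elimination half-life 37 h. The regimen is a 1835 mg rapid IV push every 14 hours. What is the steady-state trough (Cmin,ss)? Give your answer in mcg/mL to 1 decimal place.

68.0 mcg/mL

Over one 14-h interval, 14/37 ≈ 0.37838 half-lives elapse, leaving f ≈ 0.7693 of each dose.
At steady state, accumulation factor R = 1/(1 − e^(−kτ)) ≈ 4.3346.
Single-dose peak C₀ = D/Vd = 1835/90 ≈ 20.389 mcg/mL.
Steady-state peak Cmax,ss = C₀·R ≈ 20.389 × 4.3346 ≈ 88.378 mcg/mL.
One interval later, Cmin,ss = Cmax,ss·e^(−kτ) ≈ 88.378 × 0.7693 ≈ 67.989 mcg/mL.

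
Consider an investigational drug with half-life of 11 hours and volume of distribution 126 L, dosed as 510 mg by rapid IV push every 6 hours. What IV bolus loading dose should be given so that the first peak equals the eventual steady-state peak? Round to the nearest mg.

1620 mg

f = (1/2)^(6/11) ≈ 0.685175; accumulation ratio R = 1/(1−f) ≈ 3.17637.
Loading dose to hit Cmax,ss on first dose: D_load = D_maint·R ≈ 510 × 3.17637 ≈ 1619.95 mg.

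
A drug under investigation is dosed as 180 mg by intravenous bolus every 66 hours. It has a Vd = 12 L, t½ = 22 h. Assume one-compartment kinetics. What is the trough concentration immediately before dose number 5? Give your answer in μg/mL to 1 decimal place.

2.1 μg/mL

f = (1/2)^(τ/t½) = (1/2)^(66/22) ≈ 0.1250.
C₀ = D/Vd = 180/12 ≈ 15.000 μg/mL.
Before the 5th dose, 4 doses have been given. Superposition: Cmin = C₀·(f + f² + … + f^4).
≈ 15.000 × (0.1250 + 0.0156 + 0.0020 + 0.0002) ≈ 15.000 × 0.1428 ≈ 2.142 μg/mL.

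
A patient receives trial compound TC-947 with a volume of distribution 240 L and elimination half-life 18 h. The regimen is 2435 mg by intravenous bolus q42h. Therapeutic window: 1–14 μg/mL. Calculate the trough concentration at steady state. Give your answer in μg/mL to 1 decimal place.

k = ln2/t½ = ln2/18 ≈ 0.038508 h⁻¹; fraction remaining f = e^(−kτ) = e^(−0.038508×42) ≈ 0.1984.
Accumulation ratio R = 1/(1 − f) ≈ 1/0.8016 ≈ 1.2475.
Each bolus raises the concentration by D/Vd = 2435/240 ≈ 10.146 μg/mL.
Steady-state peak Cmax,ss = C₀·R ≈ 10.146 × 1.2475 ≈ 12.657 μg/mL.
Steady-state trough Cmin,ss = Cmax,ss·f ≈ 12.657 × 0.1984 ≈ 2.511 μg/mL.
Trough 2.5 μg/mL vs MEC 1 μg/mL: adequate.

2.5 μg/mL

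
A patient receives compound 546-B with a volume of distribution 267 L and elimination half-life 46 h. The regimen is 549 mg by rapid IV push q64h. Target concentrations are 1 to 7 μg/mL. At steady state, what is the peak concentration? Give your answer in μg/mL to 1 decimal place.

3.3 μg/mL

Over one 64-h interval, 64/46 ≈ 1.3913 half-lives elapse, leaving f ≈ 0.3812 of each dose.
Accumulation ratio R = 1/(1 − f) ≈ 1/0.6188 ≈ 1.6160.
Single-dose peak C₀ = D/Vd = 549/267 ≈ 2.056 μg/mL.
Cmax,ss = C₀/(1 − f) ≈ 2.056/0.6188 ≈ 3.323 μg/mL.
Peak 3.3 μg/mL vs MTC 7 μg/mL: below toxic threshold.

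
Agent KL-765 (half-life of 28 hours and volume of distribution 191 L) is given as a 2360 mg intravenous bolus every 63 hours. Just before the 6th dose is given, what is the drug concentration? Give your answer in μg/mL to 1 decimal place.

3.3 μg/mL

f = (1/2)^(τ/t½) = (1/2)^(63/28) ≈ 0.2102.
C₀ = D/Vd = 2360/191 ≈ 12.356 μg/mL.
Before the 6th dose, 5 doses have been given. Superposition: Cmin = C₀·(f + f² + … + f^5).
≈ 12.356 × (0.2102 + 0.0442 + 0.0093 + 0.0020 + 0.0004) ≈ 12.356 × 0.2661 ≈ 3.288 μg/mL.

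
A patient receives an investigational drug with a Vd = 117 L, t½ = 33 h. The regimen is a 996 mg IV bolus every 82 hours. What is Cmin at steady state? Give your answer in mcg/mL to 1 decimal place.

1.9 mcg/mL

Over one 82-h interval, 82/33 ≈ 2.4848 half-lives elapse, leaving f ≈ 0.1786 of each dose.
Single-dose peak C₀ = D/Vd = 996/117 ≈ 8.513 mcg/mL.
Steady-state trough Cmin,ss = C₀·f/(1−f) ≈ 8.513 × 0.1786/0.8214 ≈ 1.851 mcg/mL.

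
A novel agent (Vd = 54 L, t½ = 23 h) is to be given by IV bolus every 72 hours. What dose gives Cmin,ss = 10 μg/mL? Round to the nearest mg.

τ/t½ = 72/23 ≈ 3.1304, so f = (1/2)^(72/23) ≈ 0.114195.
Cmin,ss = (D/Vd)·f/(1−f), so D = Cmin,ss·Vd·(1−f)/f.
D = 10 × 54 × (1−f)/f ≈ 10 × 54 × 7.75695 ≈ 4188.75 mg.

4189 mg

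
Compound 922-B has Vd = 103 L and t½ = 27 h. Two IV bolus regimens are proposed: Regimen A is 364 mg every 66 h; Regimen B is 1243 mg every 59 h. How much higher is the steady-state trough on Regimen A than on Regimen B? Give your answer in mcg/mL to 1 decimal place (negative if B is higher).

Regimen A: f = (1/2)^(66/27) ≈ 0.1837; Cmin,ss = (364/103)·f/(1−f) ≈ 0.795 mcg/mL.
Regimen B: f = (1/2)^(59/27) ≈ 0.2199; Cmin,ss = (1243/103)·f/(1−f) ≈ 3.402 mcg/mL.
Difference ≈ 0.795 − 3.402 ≈ -2.607 mcg/mL.

-2.6 mcg/mL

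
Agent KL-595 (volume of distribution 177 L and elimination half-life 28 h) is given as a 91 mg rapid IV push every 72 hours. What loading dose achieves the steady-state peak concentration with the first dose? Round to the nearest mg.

f = (1/2)^(72/28) ≈ 0.168238; accumulation ratio R = 1/(1−f) ≈ 1.20227.
Loading dose to hit Cmax,ss on first dose: D_load = D_maint·R ≈ 91 × 1.20227 ≈ 109.41 mg.

109 mg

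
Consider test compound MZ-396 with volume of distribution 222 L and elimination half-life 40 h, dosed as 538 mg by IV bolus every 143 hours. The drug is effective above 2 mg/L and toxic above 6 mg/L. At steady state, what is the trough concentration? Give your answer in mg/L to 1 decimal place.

0.2 mg/L

τ/t½ = 143/40 ≈ 3.575, so fraction remaining f = (1/2)^(143/40) ≈ 0.0839.
Accumulation ratio R = 1/(1 − f) ≈ 1/0.9161 ≈ 1.0916.
Single-dose peak C₀ = D/Vd = 538/222 ≈ 2.423 mg/L.
Cmax,ss = C₀/(1 − f) ≈ 2.423/0.9161 ≈ 2.645 mg/L.
One interval later, Cmin,ss = Cmax,ss·e^(−kτ) ≈ 2.645 × 0.0839 ≈ 0.222 mg/L.
Trough 0.2 mg/L vs MEC 2 mg/L: subtherapeutic.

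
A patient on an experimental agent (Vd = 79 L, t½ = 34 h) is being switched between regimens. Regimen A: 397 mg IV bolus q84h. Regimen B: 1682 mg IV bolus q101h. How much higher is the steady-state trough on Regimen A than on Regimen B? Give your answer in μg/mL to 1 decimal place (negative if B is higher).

-2.0 μg/mL

Regimen A: f = (1/2)^(84/34) ≈ 0.1804; Cmin,ss = (397/79)·f/(1−f) ≈ 1.106 μg/mL.
Regimen B: f = (1/2)^(101/34) ≈ 0.1276; Cmin,ss = (1682/79)·f/(1−f) ≈ 3.114 μg/mL.
Difference ≈ 1.106 − 3.114 ≈ -2.008 μg/mL.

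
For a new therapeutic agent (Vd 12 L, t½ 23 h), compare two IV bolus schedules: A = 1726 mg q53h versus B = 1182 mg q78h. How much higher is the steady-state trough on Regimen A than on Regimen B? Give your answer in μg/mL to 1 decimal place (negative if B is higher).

26.1 μg/mL

Regimen A: f = (1/2)^(53/23) ≈ 0.2025; Cmin,ss = (1726/12)·f/(1−f) ≈ 36.522 μg/mL.
Regimen B: f = (1/2)^(78/23) ≈ 0.0953; Cmin,ss = (1182/12)·f/(1−f) ≈ 10.376 μg/mL.
Difference ≈ 36.522 − 10.376 ≈ 26.146 μg/mL.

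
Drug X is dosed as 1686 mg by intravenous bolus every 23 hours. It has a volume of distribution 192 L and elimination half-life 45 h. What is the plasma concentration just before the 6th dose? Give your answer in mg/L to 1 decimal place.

17.1 mg/L

f = (1/2)^(τ/t½) = (1/2)^(23/45) ≈ 0.7017.
C₀ = D/Vd = 1686/192 ≈ 8.781 mg/L.
Before the 6th dose, 5 doses have been given. Superposition: Cmin = C₀·(f + f² + … + f^5).
≈ 8.781 × (0.7017 + 0.4924 + 0.3455 + 0.2424 + 0.1701) ≈ 8.781 × 1.9521 ≈ 17.141 mg/L.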